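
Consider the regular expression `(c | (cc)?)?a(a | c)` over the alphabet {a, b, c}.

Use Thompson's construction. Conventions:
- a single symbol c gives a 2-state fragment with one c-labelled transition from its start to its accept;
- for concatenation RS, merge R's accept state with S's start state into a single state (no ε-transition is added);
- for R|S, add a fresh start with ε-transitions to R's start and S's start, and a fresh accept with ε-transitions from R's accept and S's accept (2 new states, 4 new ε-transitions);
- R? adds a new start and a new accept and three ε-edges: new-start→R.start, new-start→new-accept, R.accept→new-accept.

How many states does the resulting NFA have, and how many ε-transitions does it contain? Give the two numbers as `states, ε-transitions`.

17, 14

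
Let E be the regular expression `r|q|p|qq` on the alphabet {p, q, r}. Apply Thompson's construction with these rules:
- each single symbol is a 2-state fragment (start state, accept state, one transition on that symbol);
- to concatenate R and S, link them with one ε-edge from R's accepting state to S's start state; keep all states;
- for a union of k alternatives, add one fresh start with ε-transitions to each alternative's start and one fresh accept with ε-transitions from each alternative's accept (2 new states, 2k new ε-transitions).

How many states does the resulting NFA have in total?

12

By structural recursion:
Each of the 5 symbol leaves contributes a 2-state fragment.
  qq : 4 states
  r|q|p|qq : 12 states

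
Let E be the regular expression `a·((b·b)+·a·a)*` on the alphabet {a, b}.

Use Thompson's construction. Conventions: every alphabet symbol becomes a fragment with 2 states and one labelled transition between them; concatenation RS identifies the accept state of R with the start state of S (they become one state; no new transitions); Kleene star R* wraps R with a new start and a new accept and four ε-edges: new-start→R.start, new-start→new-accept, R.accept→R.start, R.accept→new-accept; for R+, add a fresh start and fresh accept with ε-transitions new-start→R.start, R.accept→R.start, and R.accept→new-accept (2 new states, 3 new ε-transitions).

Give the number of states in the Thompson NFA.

10

By structural recursion:
Each of the 5 symbol leaves contributes a 2-state fragment.
  b·b → 3 states
  (b·b)+ → 5 states
  (b·b)+·a·a → 7 states
  ((b·b)+·a·a)* → 9 states
  a·((b·b)+·a·a)* → 10 states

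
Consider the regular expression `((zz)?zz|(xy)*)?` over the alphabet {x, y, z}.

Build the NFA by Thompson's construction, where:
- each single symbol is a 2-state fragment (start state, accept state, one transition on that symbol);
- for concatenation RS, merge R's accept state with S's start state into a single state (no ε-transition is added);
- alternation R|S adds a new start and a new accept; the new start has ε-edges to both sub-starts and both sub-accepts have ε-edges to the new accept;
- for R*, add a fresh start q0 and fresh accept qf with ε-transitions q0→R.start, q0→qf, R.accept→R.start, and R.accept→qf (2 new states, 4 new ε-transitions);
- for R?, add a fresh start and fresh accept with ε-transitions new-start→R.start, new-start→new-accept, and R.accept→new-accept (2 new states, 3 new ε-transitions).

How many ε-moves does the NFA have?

Per subexpression:
Each of the 6 symbol leaves contributes 0 ε-transitions.
  zz — 0 ε-transitions
  (zz)? — 3 ε-transitions
  (zz)?zz — 3 ε-transitions
  xy — 0 ε-transitions
  (xy)* — 4 ε-transitions
  (zz)?zz|(xy)* — 11 ε-transitions
  ((zz)?zz|(xy)*)? — 14 ε-transitions

14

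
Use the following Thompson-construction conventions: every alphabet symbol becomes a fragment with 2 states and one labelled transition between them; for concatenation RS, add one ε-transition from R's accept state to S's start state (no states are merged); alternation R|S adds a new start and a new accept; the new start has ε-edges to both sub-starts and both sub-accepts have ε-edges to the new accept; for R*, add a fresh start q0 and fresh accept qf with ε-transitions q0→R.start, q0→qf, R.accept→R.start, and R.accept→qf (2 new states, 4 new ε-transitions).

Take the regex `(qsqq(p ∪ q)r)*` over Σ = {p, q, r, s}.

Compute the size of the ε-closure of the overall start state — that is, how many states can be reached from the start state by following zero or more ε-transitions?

Compute the ε-closure size of each fragment's start state recursively; a symbol fragment's start has no outgoing ε-edge, so its closure is just itself (size 1).
  p ∪ q : new start ε-reaches every alternative's start; none of them accept ε, so the new accept is not reached: |ε-closure| = 1 + 1 + 1 = 3
  qsqq(p ∪ q)r : |ε-closure| equals the left operand's closure size = 1 (its accept is not ε-reachable, so the closure stops there)
  (qsqq(p ∪ q)r)* : the star's fresh start ε-reaches both the body's start and the fresh accept: |ε-closure| = 2 + 1 = 3

3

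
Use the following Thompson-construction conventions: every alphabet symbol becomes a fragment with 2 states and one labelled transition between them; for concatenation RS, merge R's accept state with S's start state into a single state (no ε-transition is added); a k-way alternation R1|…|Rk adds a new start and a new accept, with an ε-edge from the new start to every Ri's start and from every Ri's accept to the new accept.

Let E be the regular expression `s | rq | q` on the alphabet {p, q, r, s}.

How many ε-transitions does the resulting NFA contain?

6

Recursing over subexpressions:
Each of the 4 symbol leaves contributes 0 ε-transitions.
  rq = 0 ε-transitions
  s | rq | q = 6 ε-transitions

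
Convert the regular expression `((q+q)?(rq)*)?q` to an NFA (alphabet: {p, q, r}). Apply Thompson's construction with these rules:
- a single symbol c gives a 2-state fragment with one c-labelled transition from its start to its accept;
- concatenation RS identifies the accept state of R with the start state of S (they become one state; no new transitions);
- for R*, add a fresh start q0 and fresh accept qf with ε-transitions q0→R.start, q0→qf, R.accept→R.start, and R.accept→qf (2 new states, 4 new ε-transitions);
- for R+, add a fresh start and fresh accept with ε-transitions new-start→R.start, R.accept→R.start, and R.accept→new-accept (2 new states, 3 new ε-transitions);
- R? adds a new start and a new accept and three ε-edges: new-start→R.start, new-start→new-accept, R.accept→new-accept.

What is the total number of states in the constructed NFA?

By structural recursion:
Each of the 5 symbol leaves contributes a 2-state fragment.
  q+ : 4 states
  q+q : 5 states
  (q+q)? : 7 states
  rq : 3 states
  (rq)* : 5 states
  (q+q)?(rq)* : 11 states
  ((q+q)?(rq)*)? : 13 states
  ((q+q)?(rq)*)?q : 14 states

14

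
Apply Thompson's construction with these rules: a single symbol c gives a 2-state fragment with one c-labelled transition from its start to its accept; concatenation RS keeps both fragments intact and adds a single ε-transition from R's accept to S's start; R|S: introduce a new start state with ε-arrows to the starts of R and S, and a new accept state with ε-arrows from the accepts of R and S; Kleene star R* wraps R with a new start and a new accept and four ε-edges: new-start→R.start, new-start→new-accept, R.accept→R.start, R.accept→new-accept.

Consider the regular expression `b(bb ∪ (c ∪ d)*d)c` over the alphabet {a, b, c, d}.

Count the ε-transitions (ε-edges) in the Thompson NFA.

16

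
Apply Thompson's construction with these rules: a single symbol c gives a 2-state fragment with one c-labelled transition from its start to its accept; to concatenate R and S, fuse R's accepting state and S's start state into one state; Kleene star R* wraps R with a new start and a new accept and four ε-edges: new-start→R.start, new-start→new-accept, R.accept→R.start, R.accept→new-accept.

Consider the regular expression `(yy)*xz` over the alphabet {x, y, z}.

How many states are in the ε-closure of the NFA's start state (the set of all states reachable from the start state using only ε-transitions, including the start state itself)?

3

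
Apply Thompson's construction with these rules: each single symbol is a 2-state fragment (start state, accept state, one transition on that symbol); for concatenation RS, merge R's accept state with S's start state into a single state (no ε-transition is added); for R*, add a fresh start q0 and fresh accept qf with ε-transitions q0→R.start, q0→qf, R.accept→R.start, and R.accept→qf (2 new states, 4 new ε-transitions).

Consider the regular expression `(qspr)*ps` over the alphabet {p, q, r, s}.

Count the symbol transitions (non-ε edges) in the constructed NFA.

6

By structural recursion:
Each of the 6 symbol leaves contributes exactly 1 symbol transition.
  qspr : 4 symbol transitions
  (qspr)* : 4 symbol transitions
  (qspr)*ps : 6 symbol transitions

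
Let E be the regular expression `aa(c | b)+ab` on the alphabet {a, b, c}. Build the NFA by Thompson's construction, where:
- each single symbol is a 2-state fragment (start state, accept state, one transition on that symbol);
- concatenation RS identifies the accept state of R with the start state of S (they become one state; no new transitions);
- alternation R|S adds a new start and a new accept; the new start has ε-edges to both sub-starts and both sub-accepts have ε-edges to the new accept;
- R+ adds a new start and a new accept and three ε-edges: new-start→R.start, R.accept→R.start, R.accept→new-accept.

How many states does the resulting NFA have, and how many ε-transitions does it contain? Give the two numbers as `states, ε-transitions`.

12, 7

Bottom-up over the parse tree:
Each of the 6 symbol leaves contributes 2 states and 0 ε-transitions.
  c | b = 6 states, 4 ε-transitions
  (c | b)+ = 8 states, 7 ε-transitions
  aa(c | b)+ab = 12 states, 7 ε-transitions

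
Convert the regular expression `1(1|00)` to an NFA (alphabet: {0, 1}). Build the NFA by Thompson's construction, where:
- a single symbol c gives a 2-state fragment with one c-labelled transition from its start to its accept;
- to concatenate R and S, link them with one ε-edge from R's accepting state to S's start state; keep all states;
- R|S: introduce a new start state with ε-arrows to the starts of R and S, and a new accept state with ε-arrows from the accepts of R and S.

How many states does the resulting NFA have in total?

10

Bottom-up over the parse tree:
Each of the 4 symbol leaves contributes a 2-state fragment.
  00 → 4 states
  1|00 → 8 states
  1(1|00) → 10 states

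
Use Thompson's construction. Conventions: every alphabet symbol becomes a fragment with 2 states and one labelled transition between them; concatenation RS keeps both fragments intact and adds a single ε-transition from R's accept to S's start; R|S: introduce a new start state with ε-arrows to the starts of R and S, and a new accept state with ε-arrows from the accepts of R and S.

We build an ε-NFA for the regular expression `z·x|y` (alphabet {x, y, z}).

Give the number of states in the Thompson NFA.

8

Building bottom-up:
Each of the 3 symbol leaves contributes a 2-state fragment.
  z·x → 4 states
  z·x|y → 8 states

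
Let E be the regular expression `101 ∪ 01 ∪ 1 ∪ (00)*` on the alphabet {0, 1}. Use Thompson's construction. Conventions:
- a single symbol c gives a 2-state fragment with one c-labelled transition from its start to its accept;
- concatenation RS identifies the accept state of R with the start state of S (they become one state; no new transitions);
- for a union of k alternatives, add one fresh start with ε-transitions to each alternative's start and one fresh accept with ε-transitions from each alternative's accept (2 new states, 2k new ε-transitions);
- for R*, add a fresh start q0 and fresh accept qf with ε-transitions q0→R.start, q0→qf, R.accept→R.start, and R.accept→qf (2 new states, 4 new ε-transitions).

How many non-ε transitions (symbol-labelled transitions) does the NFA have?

8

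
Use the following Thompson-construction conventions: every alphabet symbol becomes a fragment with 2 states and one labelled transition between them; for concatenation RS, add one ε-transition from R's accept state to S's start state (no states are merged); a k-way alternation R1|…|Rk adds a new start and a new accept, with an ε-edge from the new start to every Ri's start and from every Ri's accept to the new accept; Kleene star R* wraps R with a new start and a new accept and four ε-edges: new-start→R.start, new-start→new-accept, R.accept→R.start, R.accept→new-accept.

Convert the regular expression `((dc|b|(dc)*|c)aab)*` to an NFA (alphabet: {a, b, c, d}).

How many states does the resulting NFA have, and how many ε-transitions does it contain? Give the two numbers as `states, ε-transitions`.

By structural recursion:
Each of the 9 symbol leaves contributes 2 states and 0 ε-transitions.
  dc : 4 states, 1 ε-transition
  dc : 4 states, 1 ε-transition
  (dc)* : 6 states, 5 ε-transitions
  dc|b|(dc)*|c : 16 states, 14 ε-transitions
  (dc|b|(dc)*|c)aab : 22 states, 17 ε-transitions
  ((dc|b|(dc)*|c)aab)* : 24 states, 21 ε-transitions

24, 21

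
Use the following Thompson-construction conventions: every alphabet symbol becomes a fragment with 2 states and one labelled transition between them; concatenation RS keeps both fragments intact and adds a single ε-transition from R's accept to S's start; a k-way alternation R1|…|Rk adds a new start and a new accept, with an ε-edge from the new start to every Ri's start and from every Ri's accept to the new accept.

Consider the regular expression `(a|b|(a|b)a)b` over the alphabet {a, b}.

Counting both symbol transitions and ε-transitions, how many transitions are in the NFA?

18

Per subexpression:
Each of the 6 symbol leaves contributes 1 transition (1 symbol, 0 ε).
  a|b → 6 transitions (2 symbol, 4 ε)
  (a|b)a → 8 transitions (3 symbol, 5 ε)
  a|b|(a|b)a → 16 transitions (5 symbol, 11 ε)
  (a|b|(a|b)a)b → 18 transitions (6 symbol, 12 ε)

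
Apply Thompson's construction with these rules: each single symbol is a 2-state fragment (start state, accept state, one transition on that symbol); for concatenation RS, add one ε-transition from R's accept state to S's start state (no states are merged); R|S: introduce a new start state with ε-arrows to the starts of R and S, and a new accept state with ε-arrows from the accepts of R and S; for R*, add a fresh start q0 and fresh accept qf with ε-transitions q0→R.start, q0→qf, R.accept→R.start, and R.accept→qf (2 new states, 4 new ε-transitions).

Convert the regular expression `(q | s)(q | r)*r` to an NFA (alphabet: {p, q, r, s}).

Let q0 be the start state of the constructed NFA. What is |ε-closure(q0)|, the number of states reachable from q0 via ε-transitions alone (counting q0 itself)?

Let C(F) = |ε-closure(F.start)| within fragment F, and note whether F accepts ε. Symbol fragments have C = 1 and do not accept ε. Then:
  q | s — |ε-closure| = 1 + 1 + 1 = 3 (the new accept is not ε-reachable since no branch accepts ε)
  q | r — |ε-closure| = 1 + 1 + 1 = 3 (the new accept is not ε-reachable since no branch accepts ε)
  (q | r)* — new start has ε-edges to the inner start and to the new accept, so |ε-closure| = 2 + 3 = 5
  (q | s)(q | r)*r — same as the first factor's closure: |ε-closure| = 3

3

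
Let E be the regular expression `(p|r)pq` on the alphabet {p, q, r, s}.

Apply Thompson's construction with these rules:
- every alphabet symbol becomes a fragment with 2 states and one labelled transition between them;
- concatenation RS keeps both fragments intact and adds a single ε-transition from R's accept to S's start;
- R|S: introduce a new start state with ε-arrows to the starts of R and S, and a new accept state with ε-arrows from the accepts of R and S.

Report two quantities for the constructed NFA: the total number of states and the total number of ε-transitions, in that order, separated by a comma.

10, 6

By structural recursion:
Each of the 4 symbol leaves contributes 2 states and 0 ε-transitions.
  p|r — 6 states, 4 ε-transitions
  (p|r)pq — 10 states, 6 ε-transitions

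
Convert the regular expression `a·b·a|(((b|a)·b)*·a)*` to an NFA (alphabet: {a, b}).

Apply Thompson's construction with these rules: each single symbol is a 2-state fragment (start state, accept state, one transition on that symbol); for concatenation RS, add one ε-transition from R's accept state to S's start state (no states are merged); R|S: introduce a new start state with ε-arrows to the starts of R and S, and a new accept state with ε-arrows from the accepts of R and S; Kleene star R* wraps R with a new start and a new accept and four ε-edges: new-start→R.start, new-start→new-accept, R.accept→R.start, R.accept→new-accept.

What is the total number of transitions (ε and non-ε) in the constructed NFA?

By structural recursion:
Each of the 7 symbol leaves contributes 1 transition (1 symbol, 0 ε).
  a·b·a → 5 transitions (3 symbol, 2 ε)
  b|a → 6 transitions (2 symbol, 4 ε)
  (b|a)·b → 8 transitions (3 symbol, 5 ε)
  ((b|a)·b)* → 12 transitions (3 symbol, 9 ε)
  ((b|a)·b)*·a → 14 transitions (4 symbol, 10 ε)
  (((b|a)·b)*·a)* → 18 transitions (4 symbol, 14 ε)
  a·b·a|(((b|a)·b)*·a)* → 27 transitions (7 symbol, 20 ε)

27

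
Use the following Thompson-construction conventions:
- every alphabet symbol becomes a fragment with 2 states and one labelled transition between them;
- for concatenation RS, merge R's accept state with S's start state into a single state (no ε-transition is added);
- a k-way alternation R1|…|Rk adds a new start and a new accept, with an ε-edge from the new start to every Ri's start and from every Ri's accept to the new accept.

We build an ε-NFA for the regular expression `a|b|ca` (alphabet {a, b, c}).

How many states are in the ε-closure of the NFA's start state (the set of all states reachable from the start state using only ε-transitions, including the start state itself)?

Let C(F) = |ε-closure(F.start)| within fragment F, and note whether F accepts ε. Symbol fragments have C = 1 and do not accept ε. Then:
  ca — |closure| equals the left operand's closure size = 1 (its accept is not ε-reachable, so the closure stops there)
  a|b|ca — new start ε-reaches every alternative's start; none of them accept ε, so the new accept is not reached: |closure| = 1 + 1 + 1 + 1 = 4

4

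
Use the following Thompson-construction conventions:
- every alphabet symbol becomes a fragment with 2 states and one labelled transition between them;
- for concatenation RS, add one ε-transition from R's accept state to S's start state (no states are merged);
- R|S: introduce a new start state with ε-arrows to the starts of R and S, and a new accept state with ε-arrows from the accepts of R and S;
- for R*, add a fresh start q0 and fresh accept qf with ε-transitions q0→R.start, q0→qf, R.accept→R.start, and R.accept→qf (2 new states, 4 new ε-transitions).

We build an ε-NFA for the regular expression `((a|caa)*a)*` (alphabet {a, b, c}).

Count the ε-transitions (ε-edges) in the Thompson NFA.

15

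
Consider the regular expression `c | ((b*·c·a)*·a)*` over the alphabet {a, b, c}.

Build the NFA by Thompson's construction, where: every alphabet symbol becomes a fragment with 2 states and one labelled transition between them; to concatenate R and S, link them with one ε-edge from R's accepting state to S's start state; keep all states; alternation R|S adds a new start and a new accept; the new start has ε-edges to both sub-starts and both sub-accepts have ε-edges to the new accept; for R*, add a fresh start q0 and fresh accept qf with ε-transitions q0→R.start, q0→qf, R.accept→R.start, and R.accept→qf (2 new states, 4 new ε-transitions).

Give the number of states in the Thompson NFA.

Recursing over subexpressions:
Each of the 5 symbol leaves contributes a 2-state fragment.
  b* = 4 states
  b*·c·a = 8 states
  (b*·c·a)* = 10 states
  (b*·c·a)*·a = 12 states
  ((b*·c·a)*·a)* = 14 states
  c | ((b*·c·a)*·a)* = 18 states

18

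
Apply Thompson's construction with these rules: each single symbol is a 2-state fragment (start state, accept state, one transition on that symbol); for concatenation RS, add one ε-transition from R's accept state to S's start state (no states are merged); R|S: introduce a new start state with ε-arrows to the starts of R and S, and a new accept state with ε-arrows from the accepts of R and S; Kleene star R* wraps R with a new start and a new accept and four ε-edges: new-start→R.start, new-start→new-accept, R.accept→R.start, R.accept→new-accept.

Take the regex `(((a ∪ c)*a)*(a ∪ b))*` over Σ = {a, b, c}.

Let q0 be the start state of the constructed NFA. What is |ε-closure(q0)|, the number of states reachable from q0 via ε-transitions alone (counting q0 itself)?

Let C(F) = |ε-closure(F.start)| within fragment F, and note whether F accepts ε. Symbol fragments have C = 1 and do not accept ε. Then:
  a ∪ c — new start ε-reaches every alternative's start; none of them accept ε, so the new accept is not reached: |closure| = 1 + 1 + 1 = 3
  (a ∪ c)* — the star's fresh start ε-reaches both the body's start and the fresh accept: |closure| = 2 + 3 = 5
  (a ∪ c)*a — |closure| = 5 + 1 = 6 (closure spills across the concat boundary because the left factor accepts ε)
  ((a ∪ c)*a)* — new start has ε-edges to the inner start and to the new accept, so |closure| = 2 + 6 = 8
  a ∪ b — |closure| = 1 + 1 + 1 = 3 (the new accept is not ε-reachable since no branch accepts ε)
  ((a ∪ c)*a)*(a ∪ b) — the left operand accepts ε, so the closure extends into the next operand (via the concat ε-link); |closure| = 8 + 3 = 11
  (((a ∪ c)*a)*(a ∪ b))* — new start has ε-edges to the inner start and to the new accept, so |closure| = 2 + 11 = 13

13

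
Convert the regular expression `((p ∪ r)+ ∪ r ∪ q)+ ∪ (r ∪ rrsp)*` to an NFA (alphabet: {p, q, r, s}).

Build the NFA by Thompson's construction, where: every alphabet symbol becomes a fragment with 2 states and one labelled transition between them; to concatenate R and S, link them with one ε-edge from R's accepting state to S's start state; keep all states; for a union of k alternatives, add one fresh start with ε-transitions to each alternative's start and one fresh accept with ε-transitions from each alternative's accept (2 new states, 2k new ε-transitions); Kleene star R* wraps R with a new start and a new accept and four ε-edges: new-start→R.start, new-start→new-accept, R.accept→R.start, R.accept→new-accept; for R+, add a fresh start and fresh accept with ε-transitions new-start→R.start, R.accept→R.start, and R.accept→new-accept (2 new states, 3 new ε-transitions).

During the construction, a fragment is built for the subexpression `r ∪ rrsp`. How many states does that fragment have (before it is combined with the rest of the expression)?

12

Fragment for `r ∪ rrsp`:
Each of the 5 symbol leaves contributes a 2-state fragment.
  rrsp → 8 states
  r ∪ rrsp → 12 states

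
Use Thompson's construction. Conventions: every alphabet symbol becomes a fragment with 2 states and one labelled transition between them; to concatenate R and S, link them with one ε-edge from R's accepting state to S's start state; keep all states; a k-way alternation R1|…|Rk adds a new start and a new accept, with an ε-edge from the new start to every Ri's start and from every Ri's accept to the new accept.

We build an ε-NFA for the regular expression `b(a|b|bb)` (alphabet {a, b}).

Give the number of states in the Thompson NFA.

12

Recursing over subexpressions:
Each of the 5 symbol leaves contributes a 2-state fragment.
  bb → 4 states
  a|b|bb → 10 states
  b(a|b|bb) → 12 states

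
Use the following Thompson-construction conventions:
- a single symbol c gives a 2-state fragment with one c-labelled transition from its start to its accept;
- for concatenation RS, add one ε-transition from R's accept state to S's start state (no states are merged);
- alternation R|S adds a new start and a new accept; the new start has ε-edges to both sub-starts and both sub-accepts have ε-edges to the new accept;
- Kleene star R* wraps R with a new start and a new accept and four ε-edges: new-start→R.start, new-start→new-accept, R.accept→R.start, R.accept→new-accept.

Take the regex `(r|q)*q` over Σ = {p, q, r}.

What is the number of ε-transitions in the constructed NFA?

9

By structural recursion:
Each of the 3 symbol leaves contributes 0 ε-transitions.
  r|q — 4 ε-transitions
  (r|q)* — 8 ε-transitions
  (r|q)*q — 9 ε-transitions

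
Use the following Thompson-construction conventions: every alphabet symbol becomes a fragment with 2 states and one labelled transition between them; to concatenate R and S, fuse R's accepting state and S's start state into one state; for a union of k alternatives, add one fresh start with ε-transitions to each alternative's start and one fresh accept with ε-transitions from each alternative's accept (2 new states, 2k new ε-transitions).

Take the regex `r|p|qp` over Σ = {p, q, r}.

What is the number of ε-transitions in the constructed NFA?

6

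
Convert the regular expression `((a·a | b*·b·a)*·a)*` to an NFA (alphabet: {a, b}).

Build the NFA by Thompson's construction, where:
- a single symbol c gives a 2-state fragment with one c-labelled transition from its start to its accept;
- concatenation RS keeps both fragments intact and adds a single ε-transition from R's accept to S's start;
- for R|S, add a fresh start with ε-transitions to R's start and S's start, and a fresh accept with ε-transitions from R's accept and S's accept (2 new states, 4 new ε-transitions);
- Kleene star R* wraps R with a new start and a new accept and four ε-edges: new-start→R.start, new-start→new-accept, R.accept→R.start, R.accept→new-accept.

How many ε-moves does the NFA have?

20

By structural recursion:
Each of the 6 symbol leaves contributes 0 ε-transitions.
  a·a — 1 ε-transition
  b* — 4 ε-transitions
  b*·b·a — 6 ε-transitions
  a·a | b*·b·a — 11 ε-transitions
  (a·a | b*·b·a)* — 15 ε-transitions
  (a·a | b*·b·a)*·a — 16 ε-transitions
  ((a·a | b*·b·a)*·a)* — 20 ε-transitions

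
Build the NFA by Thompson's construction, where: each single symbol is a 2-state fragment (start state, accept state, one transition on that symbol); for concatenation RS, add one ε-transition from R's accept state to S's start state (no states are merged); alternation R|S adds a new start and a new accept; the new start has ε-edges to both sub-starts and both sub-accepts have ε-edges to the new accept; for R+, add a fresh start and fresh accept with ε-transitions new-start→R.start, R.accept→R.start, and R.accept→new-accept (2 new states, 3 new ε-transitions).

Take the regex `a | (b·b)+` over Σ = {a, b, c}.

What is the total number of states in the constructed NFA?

10

Recursing over subexpressions:
Each of the 3 symbol leaves contributes a 2-state fragment.
  b·b : 4 states
  (b·b)+ : 6 states
  a | (b·b)+ : 10 states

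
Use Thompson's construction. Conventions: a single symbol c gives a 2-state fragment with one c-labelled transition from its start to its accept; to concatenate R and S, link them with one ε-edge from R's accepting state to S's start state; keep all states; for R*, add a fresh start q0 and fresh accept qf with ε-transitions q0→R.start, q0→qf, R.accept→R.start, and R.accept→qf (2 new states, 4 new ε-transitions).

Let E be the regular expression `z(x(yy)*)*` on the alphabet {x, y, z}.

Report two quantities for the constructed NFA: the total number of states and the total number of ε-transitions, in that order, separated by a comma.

By structural recursion:
Each of the 4 symbol leaves contributes 2 states and 0 ε-transitions.
  yy = 4 states, 1 ε-transition
  (yy)* = 6 states, 5 ε-transitions
  x(yy)* = 8 states, 6 ε-transitions
  (x(yy)*)* = 10 states, 10 ε-transitions
  z(x(yy)*)* = 12 states, 11 ε-transitions

12, 11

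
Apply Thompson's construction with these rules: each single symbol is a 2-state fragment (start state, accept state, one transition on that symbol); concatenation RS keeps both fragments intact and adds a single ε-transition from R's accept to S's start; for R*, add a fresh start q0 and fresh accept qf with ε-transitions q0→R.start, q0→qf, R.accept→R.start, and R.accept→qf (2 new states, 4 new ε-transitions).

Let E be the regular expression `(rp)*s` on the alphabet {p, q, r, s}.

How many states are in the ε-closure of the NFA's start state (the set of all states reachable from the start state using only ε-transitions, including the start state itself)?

Work bottom-up. For each fragment F, track |ε-closure(F.start)| and whether F's accept lies in that closure (i.e. whether F accepts ε). A single-symbol fragment has closure size 1 and does not accept ε.
  rp : |closure| equals the left operand's closure size = 1 (its accept is not ε-reachable, so the closure stops there)
  (rp)* : |closure| = 1 (new start) + 1 (body) + 1 (new accept) = 3
  (rp)*s : |closure| = 3 + 1 = 4 (closure spills across the concat boundary because the left factor accepts ε)

4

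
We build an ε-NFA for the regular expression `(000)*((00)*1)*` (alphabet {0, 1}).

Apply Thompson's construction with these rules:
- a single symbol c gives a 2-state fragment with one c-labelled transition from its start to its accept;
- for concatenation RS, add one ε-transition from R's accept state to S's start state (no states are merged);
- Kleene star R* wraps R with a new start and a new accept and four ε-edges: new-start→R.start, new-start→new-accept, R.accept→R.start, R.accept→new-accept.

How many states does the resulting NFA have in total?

18

Per subexpression:
Each of the 6 symbol leaves contributes a 2-state fragment.
  000 → 6 states
  (000)* → 8 states
  00 → 4 states
  (00)* → 6 states
  (00)*1 → 8 states
  ((00)*1)* → 10 states
  (000)*((00)*1)* → 18 states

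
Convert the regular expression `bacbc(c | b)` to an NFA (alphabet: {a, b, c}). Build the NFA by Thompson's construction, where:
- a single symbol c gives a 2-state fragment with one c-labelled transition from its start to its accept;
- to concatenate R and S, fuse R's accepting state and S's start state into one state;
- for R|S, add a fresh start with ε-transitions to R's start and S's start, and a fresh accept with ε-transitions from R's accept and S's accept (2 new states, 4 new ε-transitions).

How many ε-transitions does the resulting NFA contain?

4

Building bottom-up:
Each of the 7 symbol leaves contributes 0 ε-transitions.
  c | b → 4 ε-transitions
  bacbc(c | b) → 4 ε-transitions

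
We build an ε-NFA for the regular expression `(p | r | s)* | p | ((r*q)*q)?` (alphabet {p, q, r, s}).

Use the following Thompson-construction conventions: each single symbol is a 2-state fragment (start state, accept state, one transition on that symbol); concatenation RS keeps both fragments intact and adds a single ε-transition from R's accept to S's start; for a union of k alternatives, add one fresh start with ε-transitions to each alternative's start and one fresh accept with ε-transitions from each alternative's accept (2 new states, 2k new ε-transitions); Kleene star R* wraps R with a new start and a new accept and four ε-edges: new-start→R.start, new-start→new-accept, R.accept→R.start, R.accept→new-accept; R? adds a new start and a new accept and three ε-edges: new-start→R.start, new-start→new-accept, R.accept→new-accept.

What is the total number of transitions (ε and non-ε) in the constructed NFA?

36

Building bottom-up:
Each of the 7 symbol leaves contributes 1 transition (1 symbol, 0 ε).
  p | r | s = 9 transitions (3 symbol, 6 ε)
  (p | r | s)* = 13 transitions (3 symbol, 10 ε)
  r* = 5 transitions (1 symbol, 4 ε)
  r*q = 7 transitions (2 symbol, 5 ε)
  (r*q)* = 11 transitions (2 symbol, 9 ε)
  (r*q)*q = 13 transitions (3 symbol, 10 ε)
  ((r*q)*q)? = 16 transitions (3 symbol, 13 ε)
  (p | r | s)* | p | ((r*q)*q)? = 36 transitions (7 symbol, 29 ε)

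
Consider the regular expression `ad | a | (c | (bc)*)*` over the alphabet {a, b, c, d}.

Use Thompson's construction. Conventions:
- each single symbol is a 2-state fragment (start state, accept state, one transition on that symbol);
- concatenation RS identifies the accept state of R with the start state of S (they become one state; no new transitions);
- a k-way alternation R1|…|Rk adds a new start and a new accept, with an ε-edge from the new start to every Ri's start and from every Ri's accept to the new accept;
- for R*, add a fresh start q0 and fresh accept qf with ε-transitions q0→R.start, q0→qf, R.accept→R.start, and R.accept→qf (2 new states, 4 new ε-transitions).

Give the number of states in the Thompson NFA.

Recursing over subexpressions:
Each of the 6 symbol leaves contributes a 2-state fragment.
  ad : 3 states
  bc : 3 states
  (bc)* : 5 states
  c | (bc)* : 9 states
  (c | (bc)*)* : 11 states
  ad | a | (c | (bc)*)* : 18 states

18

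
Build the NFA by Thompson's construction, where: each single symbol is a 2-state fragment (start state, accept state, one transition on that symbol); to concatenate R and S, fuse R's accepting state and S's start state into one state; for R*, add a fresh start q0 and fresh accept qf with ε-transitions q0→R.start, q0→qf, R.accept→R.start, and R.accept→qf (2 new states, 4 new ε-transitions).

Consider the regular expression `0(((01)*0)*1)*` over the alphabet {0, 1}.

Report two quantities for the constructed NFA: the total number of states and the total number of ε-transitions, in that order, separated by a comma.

Recursing over subexpressions:
Each of the 5 symbol leaves contributes 2 states and 0 ε-transitions.
  01 = 3 states, 0 ε-transitions
  (01)* = 5 states, 4 ε-transitions
  (01)*0 = 6 states, 4 ε-transitions
  ((01)*0)* = 8 states, 8 ε-transitions
  ((01)*0)*1 = 9 states, 8 ε-transitions
  (((01)*0)*1)* = 11 states, 12 ε-transitions
  0(((01)*0)*1)* = 12 states, 12 ε-transitions

12, 12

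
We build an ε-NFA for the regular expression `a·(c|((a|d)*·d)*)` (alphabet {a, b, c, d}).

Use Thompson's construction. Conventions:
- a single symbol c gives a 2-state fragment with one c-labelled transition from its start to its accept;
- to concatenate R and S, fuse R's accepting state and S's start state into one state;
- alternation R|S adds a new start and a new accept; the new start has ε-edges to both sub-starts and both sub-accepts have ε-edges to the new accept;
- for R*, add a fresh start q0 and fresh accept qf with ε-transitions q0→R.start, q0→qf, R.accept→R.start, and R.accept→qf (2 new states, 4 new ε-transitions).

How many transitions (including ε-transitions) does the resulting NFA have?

21

Per subexpression:
Each of the 5 symbol leaves contributes 1 transition (1 symbol, 0 ε).
  a|d = 6 transitions (2 symbol, 4 ε)
  (a|d)* = 10 transitions (2 symbol, 8 ε)
  (a|d)*·d = 11 transitions (3 symbol, 8 ε)
  ((a|d)*·d)* = 15 transitions (3 symbol, 12 ε)
  c|((a|d)*·d)* = 20 transitions (4 symbol, 16 ε)
  a·(c|((a|d)*·d)*) = 21 transitions (5 symbol, 16 ε)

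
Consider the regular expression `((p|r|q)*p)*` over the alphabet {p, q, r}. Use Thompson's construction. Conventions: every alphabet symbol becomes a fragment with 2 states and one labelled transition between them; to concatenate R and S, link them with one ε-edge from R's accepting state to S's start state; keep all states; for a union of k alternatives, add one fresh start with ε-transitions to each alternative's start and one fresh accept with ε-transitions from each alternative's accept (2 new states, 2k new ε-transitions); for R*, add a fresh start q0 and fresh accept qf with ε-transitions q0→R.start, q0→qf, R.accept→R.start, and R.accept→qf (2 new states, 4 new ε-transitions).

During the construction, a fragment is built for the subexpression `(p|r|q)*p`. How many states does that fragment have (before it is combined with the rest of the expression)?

12

Fragment for `(p|r|q)*p`:
Each of the 4 symbol leaves contributes a 2-state fragment.
  p|r|q = 8 states
  (p|r|q)* = 10 states
  (p|r|q)*p = 12 states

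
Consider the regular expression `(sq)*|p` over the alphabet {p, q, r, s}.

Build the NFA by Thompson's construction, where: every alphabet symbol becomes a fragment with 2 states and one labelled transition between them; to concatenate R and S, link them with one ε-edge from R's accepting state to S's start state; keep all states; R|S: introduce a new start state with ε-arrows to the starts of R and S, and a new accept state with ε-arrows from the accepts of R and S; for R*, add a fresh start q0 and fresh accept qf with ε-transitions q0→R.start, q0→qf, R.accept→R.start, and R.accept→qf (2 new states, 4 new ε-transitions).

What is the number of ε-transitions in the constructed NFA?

Bottom-up over the parse tree:
Each of the 3 symbol leaves contributes 0 ε-transitions.
  sq : 1 ε-transition
  (sq)* : 5 ε-transitions
  (sq)*|p : 9 ε-transitions

9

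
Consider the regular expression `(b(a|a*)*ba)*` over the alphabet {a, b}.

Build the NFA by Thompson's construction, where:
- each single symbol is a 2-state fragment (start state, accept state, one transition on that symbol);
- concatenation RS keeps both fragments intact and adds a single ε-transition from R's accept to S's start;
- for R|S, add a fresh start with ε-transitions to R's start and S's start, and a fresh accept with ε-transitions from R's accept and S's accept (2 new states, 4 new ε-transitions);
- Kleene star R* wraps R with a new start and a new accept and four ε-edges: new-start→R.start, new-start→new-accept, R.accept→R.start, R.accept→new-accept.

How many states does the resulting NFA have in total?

18

Per subexpression:
Each of the 5 symbol leaves contributes a 2-state fragment.
  a* → 4 states
  a|a* → 8 states
  (a|a*)* → 10 states
  b(a|a*)*ba → 16 states
  (b(a|a*)*ba)* → 18 states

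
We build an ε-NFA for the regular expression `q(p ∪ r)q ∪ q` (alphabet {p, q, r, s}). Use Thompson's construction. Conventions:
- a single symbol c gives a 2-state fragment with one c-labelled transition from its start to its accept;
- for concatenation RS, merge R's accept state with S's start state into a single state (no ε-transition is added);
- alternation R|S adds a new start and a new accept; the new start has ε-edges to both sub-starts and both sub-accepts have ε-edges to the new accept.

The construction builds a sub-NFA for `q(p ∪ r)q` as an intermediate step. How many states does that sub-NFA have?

8

Fragment for `q(p ∪ r)q`:
Each of the 4 symbol leaves contributes a 2-state fragment.
  p ∪ r — 6 states
  q(p ∪ r)q — 8 states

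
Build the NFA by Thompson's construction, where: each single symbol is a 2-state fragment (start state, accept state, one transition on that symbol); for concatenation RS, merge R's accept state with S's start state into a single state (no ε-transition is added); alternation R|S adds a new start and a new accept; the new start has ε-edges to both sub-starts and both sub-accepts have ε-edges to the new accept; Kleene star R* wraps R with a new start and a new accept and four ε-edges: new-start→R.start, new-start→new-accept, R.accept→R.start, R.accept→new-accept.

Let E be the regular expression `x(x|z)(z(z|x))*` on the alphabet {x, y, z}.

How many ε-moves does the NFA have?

12

Bottom-up over the parse tree:
Each of the 6 symbol leaves contributes 0 ε-transitions.
  x|z — 4 ε-transitions
  z|x — 4 ε-transitions
  z(z|x) — 4 ε-transitions
  (z(z|x))* — 8 ε-transitions
  x(x|z)(z(z|x))* — 12 ε-transitions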